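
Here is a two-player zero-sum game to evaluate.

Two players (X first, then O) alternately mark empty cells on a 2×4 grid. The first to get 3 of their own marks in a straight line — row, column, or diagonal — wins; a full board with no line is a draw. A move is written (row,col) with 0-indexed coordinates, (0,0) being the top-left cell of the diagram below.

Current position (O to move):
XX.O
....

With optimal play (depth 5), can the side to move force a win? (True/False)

ply 1, O at XX.O/.... | (0,2)=+0→XXOO/....*; (1,0)=-1→XX.O/O...; (1,1)=-1→XX.O/.O..; (1,2)=-1→XX.O/..O.; (1,3)=-1→XX.O/...O
ply 2, X at XXOO/.... | (1,0)=+0→XXOO/X...*; (1,1)=+0→XXOO/.X..; (1,2)=+0→XXOO/..X.; (1,3)=+0→XXOO/...X
ply 3, O at XXOO/X... | (1,1)=+0→XXOO/XO..*; (1,2)=+0→XXOO/X.O.; (1,3)=+0→XXOO/X..O
ply 4, X at XXOO/XO.. | (1,2)=+0→XXOO/XOX.*; (1,3)=+0→XXOO/XO.X
ply 5, O at XXOO/XOX. | (1,3)=+0→XXOO/XOXO*
ply 6: XXOO/XOXO is terminal +0 (X); from XX.O/.... depth 5

O winning at [XX.O/....]: False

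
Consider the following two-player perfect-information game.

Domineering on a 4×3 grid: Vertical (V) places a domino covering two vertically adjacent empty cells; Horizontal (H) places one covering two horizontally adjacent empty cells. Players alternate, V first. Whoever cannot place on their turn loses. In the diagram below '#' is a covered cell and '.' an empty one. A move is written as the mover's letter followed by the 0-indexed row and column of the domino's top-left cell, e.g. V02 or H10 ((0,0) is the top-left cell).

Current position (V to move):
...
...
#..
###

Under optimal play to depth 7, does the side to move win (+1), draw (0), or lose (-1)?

value(.../.../#../###, V) = +1

[.../.../#../###] V move#1: V00:-1/#../#../#../###, V01:+1/.#./.#./#../###*, V02:-1/..#/..#/#../###, V11:+1/.../.#./##./###, V12:-1/.../..#/#.#/###
[.#./.#./#../###] H move#2: H21:-1/.#./.#./###/###*
[.#./.#./###/###] V move#3: V00:+1/##./##./###/###*, V02:+1/.##/.##/###/###
[##./##./###/###] end (terminal -1, H#4); searched .../.../#../### to 7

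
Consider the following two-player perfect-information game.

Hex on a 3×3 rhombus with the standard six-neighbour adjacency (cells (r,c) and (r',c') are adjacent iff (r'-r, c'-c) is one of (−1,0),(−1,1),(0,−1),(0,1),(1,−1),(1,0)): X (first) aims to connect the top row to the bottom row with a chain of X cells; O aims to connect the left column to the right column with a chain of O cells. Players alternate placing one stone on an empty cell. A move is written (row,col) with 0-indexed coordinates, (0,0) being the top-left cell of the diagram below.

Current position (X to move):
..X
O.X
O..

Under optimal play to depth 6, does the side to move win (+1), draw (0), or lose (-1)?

[..X/O.X/O..] X move#1: (0,0):+1/X.X/O.X/O..*, (0,1):+1/.XX/O.X/O.., (1,1):+1/..X/OXX/O.., (2,1):+1/..X/O.X/OX., (2,2):+1/..X/O.X/O.X
[X.X/O.X/O..] O move#2: (0,1):-1/XOX/O.X/O..*, (1,1):-1/X.X/OOX/O.., (2,1):-1/X.X/O.X/OO., (2,2):-1/X.X/O.X/O.O
[XOX/O.X/O..] X move#3: (1,1):+1/XOX/OXX/O..*, (2,1):+1/XOX/O.X/OX., (2,2):+1/XOX/O.X/O.X
[XOX/OXX/O..] O move#4: (2,1):-1/XOX/OXX/OO.*, (2,2):-1/XOX/OXX/O.O
[XOX/OXX/OO.] X move#5: (2,2):+1/XOX/OXX/OOX*
[XOX/OXX/OOX] end (terminal -1, O#6); searched ..X/O.X/O.. to 6

value(..X/O.X/O.., X) = +1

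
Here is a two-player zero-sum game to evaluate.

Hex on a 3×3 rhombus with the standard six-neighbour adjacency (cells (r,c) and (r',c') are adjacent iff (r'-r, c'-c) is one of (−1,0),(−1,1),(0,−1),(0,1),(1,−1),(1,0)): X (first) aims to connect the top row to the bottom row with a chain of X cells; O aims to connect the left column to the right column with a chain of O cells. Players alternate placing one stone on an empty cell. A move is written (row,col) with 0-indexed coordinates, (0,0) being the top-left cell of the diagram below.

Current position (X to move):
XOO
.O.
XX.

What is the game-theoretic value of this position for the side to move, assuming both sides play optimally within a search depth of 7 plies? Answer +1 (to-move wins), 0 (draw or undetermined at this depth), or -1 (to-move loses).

value(XOO/.O./XX., X) = +1

p1 X@[XOO/.O./XX.]: (1,0)[XOO/XO./XX.]+1* (1,2)[XOO/.OX/XX.]-1 (2,2)[XOO/.O./XXX]-1
p2 O@[XOO/XO./XX.] terminal -1; root [XOO/.O./XX.] d7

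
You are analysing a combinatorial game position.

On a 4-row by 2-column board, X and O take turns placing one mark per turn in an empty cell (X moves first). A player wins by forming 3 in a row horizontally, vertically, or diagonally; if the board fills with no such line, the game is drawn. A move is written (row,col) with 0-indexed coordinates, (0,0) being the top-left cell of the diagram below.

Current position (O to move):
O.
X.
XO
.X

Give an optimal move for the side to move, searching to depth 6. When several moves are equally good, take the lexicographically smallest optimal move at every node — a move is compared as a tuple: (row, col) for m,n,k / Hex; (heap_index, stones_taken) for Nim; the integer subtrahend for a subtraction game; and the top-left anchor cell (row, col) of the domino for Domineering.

[O./X./XO/.X] O move#1: (0,1):-1/OO/X./XO/.X, (1,1):-1/O./XO/XO/.X, (3,0):+0/O./X./XO/OX*
[O./X./XO/OX] X move#2: (0,1):+0/OX/X./XO/OX*, (1,1):+0/O./XX/XO/OX
[OX/X./XO/OX] O move#3: (1,1):+0/OX/XO/XO/OX*
[OX/XO/XO/OX] end (terminal +0, X#4); searched O./X./XO/.X to 6

O's best at [O./X./XO/.X]: (3,0)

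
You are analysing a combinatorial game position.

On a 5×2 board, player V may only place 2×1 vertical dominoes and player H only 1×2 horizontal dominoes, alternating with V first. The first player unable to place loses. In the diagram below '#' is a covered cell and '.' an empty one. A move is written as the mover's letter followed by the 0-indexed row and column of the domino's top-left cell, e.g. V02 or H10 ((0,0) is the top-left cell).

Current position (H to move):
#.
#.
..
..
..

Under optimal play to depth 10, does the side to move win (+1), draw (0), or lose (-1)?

value(#./#./../../.., H) = +1

p1 H@[#./#./../../..]: H20[#./#./##/../..]-1 H30[#./#./../##/..]+1* H40[#./#./../../##]-1
p2 V@[#./#./../##/..]: V01[##/##/../##/..]-1* V11[#./##/.#/##/..]-1
p3 H@[##/##/../##/..]: H20[##/##/##/##/..]+1* H40[##/##/../##/##]+1
p4 V@[##/##/##/##/..] terminal -1; root [#./#./../../..] d10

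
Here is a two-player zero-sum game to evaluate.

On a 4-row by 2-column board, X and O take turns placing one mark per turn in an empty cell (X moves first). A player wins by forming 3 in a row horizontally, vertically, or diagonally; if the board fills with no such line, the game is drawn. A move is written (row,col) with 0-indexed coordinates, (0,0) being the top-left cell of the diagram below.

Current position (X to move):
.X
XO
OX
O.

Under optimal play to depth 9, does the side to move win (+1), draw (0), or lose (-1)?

ply 1, X at .X/XO/OX/O. | (0,0)=+0→XX/XO/OX/O.*; (3,1)=+0→.X/XO/OX/OX
ply 2, O at XX/XO/OX/O. | (3,1)=+0→XX/XO/OX/OO*
ply 3: XX/XO/OX/OO is terminal +0 (X); from .X/XO/OX/O. depth 9

value(.X/XO/OX/O., X) = 0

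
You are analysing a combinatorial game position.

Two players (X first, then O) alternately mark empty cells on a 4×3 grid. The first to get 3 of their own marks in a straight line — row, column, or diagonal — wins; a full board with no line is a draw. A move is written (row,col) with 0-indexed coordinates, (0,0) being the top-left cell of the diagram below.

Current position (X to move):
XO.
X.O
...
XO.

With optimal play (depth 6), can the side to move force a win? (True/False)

[XO./X.O/.../XO.] X move#1: (0,2):+0/XOX/X.O/.../XO., (1,1):+1/XO./XXO/.../XO.*, (2,0):+1/XO./X.O/X../XO., (2,1):+1/XO./X.O/.X./XO., (2,2):+1/XO./X.O/..X/XO., (3,2):+1/XO./X.O/.../XOX
[XO./XXO/.../XO.] O move#2: (0,2):-1/XOO/XXO/.../XO.*, (2,0):-1/XO./XXO/O../XO., (2,1):-1/XO./XXO/.O./XO., (2,2):-1/XO./XXO/..O/XO., (3,2):-1/XO./XXO/.../XOO
[XOO/XXO/.../XO.] X move#3: (2,0):+1/XOO/XXO/X../XO.*, (2,1):-1/XOO/XXO/.X./XO., (2,2):+1/XOO/XXO/..X/XO., (3,2):-1/XOO/XXO/.../XOX
[XOO/XXO/X../XO.] end (terminal -1, O#4); searched XO./X.O/.../XO. to 6

X winning at [XO./X.O/.../XO.]: True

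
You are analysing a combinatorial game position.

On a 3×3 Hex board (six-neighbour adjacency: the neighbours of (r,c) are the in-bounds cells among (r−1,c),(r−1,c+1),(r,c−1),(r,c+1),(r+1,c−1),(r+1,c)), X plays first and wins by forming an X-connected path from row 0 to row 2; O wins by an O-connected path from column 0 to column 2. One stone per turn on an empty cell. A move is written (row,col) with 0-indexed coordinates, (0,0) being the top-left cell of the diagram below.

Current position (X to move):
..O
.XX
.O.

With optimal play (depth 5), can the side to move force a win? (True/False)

X winning at [..O/.XX/.O.]: True

ply 1, X at ..O/.XX/.O. | (0,0)=+1→X.O/.XX/.O.*; (0,1)=+1→.XO/.XX/.O.; (1,0)=+1→..O/XXX/.O.; (2,0)=-1→..O/.XX/XO.; (2,2)=-1→..O/.XX/.OX
ply 2, O at X.O/.XX/.O. | (0,1)=-1→XOO/.XX/.O.*; (1,0)=-1→X.O/OXX/.O.; (2,0)=-1→X.O/.XX/OO.; (2,2)=-1→X.O/.XX/.OO
ply 3, X at XOO/.XX/.O. | (1,0)=+1→XOO/XXX/.O.*; (2,0)=-1→XOO/.XX/XO.; (2,2)=-1→XOO/.XX/.OX
ply 4, O at XOO/XXX/.O. | (2,0)=-1→XOO/XXX/OO.*; (2,2)=-1→XOO/XXX/.OO
ply 5, X at XOO/XXX/OO. | (2,2)=+1→XOO/XXX/OOX*
ply 6: XOO/XXX/OOX is terminal -1 (O); from ..O/.XX/.O. depth 5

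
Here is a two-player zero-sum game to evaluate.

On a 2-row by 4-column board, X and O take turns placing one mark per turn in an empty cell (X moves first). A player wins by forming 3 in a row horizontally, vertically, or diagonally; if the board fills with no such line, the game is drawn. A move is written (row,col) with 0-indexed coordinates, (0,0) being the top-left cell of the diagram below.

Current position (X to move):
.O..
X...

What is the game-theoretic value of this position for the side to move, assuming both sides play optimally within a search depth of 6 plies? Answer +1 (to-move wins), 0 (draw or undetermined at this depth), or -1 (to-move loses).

ply 1, X at .O../X... | (0,0)=+0→XO../X...*; (0,2)=+0→.OX./X...; (0,3)=+0→.O.X/X...; (1,1)=+0→.O../XX..; (1,2)=+0→.O../X.X.; (1,3)=-1→.O../X..X
ply 2, O at XO../X... | (0,2)=+0→XOO./X...*; (0,3)=+0→XO.O/X...; (1,1)=+0→XO../XO..; (1,2)=+0→XO../X.O.; (1,3)=+0→XO../X..O
ply 3, X at XOO./X... | (0,3)=+0→XOOX/X...*; (1,1)=-1→XOO./XX..; (1,2)=-1→XOO./X.X.; (1,3)=-1→XOO./X..X
ply 4, O at XOOX/X... | (1,1)=+0→XOOX/XO..*; (1,2)=+0→XOOX/X.O.; (1,3)=+0→XOOX/X..O
ply 5, X at XOOX/XO.. | (1,2)=+0→XOOX/XOX.*; (1,3)=+0→XOOX/XO.X
ply 6, O at XOOX/XOX. | (1,3)=+0→XOOX/XOXO*
ply 7: XOOX/XOXO is terminal +0 (X); from .O../X... depth 6

value(.O../X..., X) = 0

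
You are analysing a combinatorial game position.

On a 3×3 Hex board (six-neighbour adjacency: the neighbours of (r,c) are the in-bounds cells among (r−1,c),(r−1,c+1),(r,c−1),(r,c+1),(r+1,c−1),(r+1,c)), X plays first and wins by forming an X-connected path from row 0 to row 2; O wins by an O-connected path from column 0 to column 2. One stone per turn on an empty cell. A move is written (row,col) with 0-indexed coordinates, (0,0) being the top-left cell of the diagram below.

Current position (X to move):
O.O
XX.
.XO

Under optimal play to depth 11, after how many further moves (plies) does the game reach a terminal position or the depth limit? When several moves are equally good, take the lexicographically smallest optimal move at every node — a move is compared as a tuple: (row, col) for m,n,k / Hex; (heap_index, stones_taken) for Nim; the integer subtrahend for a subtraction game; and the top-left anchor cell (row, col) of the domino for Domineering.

PV length from [O.O/XX./.XO]: 1 ply

ply 1, X at O.O/XX./.XO | (0,1)=+1→OXO/XX./.XO*; (1,2)=-1→O.O/XXX/.XO; (2,0)=-1→O.O/XX./XXO
ply 2: OXO/XX./.XO is terminal -1 (O); from O.O/XX./.XO depth 11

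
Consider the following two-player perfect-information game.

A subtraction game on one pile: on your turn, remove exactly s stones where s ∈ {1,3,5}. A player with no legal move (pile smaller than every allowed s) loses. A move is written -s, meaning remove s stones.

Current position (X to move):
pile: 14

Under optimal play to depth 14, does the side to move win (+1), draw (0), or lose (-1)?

value(14, X) = -1

p1 X@[14]: -1[13]-1* -3[11]-1 -5[9]-1
p2 O@[13]: -1[12]+1* -3[10]+1 -5[8]+1
p3 X@[12]: -1[11]-1* -3[9]-1 -5[7]-1
p4 O@[11]: -1[10]+1* -3[8]+1 -5[6]+1
p5 X@[10]: -1[9]-1* -3[7]-1 -5[5]-1
p6 O@[9]: -1[8]+1* -3[6]+1 -5[4]+1
p7 X@[8]: -1[7]-1* -3[5]-1 -5[3]-1
p8 O@[7]: -1[6]+1* -3[4]+1 -5[2]+1
p9 X@[6]: -1[5]-1* -3[3]-1 -5[1]-1
p10 O@[5]: -1[4]+1* -3[2]+1 -5[0]+1
p11 X@[4]: -1[3]-1* -3[1]-1
p12 O@[3]: -1[2]+1* -3[0]+1
p13 X@[2]: -1[1]-1*
p14 O@[1]: -1[0]+1*
p15 X@[0] terminal -1; root [14] d14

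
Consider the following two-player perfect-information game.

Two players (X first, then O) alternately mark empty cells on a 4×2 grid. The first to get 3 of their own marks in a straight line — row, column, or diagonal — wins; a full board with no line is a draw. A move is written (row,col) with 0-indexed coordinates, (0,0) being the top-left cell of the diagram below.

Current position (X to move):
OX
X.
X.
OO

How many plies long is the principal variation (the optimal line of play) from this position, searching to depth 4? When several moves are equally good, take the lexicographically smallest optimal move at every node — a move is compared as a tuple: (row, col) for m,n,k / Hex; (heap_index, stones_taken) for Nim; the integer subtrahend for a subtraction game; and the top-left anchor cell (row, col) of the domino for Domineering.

[OX/X./X./OO] X move#1: (1,1):+0/OX/XX/X./OO*, (2,1):+0/OX/X./XX/OO
[OX/XX/X./OO] O move#2: (2,1):+0/OX/XX/XO/OO*
[OX/XX/XO/OO] end (terminal +0, X#3); searched OX/X./X./OO to 4

PV length from [OX/X./X./OO]: 2 plies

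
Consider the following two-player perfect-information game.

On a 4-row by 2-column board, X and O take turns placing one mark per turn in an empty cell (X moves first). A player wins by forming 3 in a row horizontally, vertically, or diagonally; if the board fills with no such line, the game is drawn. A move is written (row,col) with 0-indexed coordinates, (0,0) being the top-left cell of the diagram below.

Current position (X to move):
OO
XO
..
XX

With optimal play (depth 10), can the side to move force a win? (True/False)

ply 1, X at OO/XO/../XX | (2,0)=+1→OO/XO/X./XX*; (2,1)=+0→OO/XO/.X/XX
ply 2: OO/XO/X./XX is terminal -1 (O); from OO/XO/../XX depth 10

X winning at [OO/XO/../XX]: True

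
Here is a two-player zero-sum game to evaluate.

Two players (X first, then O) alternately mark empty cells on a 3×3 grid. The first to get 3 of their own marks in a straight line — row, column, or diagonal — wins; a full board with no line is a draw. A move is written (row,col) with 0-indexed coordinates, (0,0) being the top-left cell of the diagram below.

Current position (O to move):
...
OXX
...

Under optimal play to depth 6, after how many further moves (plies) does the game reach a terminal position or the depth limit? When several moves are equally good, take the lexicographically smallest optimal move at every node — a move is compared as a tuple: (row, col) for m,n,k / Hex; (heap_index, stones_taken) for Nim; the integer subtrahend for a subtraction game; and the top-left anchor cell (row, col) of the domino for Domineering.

p1 O@[.../OXX/...]: (0,0)[O../OXX/...]+0* (0,1)[.O./OXX/...]-1 (0,2)[..O/OXX/...]+0 (2,0)[.../OXX/O..]+0 (2,1)[.../OXX/.O.]-1 (2,2)[.../OXX/..O]+0
p2 X@[O../OXX/...]: (0,1)[OX./OXX/...]-1 (0,2)[O.X/OXX/...]-1 (2,0)[O../OXX/X..]+0* (2,1)[O../OXX/.X.]-1 (2,2)[O../OXX/..X]-1
p3 O@[O../OXX/X..]: (0,1)[OO./OXX/X..]-1 (0,2)[O.O/OXX/X..]+0* (2,1)[O../OXX/XO.]-1 (2,2)[O../OXX/X.O]-1
p4 X@[O.O/OXX/X..]: (0,1)[OXO/OXX/X..]+0* (2,1)[O.O/OXX/XX.]-1 (2,2)[O.O/OXX/X.X]-1
p5 O@[OXO/OXX/X..]: (2,1)[OXO/OXX/XO.]+0* (2,2)[OXO/OXX/X.O]-1
p6 X@[OXO/OXX/XO.]: (2,2)[OXO/OXX/XOX]+0*
p7 O@[OXO/OXX/XOX] terminal +0; root [.../OXX/...] d6

PV length from [.../OXX/...]: 6 plies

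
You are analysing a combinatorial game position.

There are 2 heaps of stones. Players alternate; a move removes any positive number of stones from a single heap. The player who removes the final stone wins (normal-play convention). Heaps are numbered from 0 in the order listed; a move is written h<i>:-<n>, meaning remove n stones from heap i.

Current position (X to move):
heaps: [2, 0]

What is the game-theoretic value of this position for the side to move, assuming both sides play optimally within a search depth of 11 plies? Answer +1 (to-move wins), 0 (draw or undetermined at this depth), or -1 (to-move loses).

p1 X@[(2,0)]: h0:-1[(1,0)]-1 h0:-2[(0,0)]+1*
p2 O@[(0,0)] terminal -1; root [(2,0)] d11

value((2,0), X) = +1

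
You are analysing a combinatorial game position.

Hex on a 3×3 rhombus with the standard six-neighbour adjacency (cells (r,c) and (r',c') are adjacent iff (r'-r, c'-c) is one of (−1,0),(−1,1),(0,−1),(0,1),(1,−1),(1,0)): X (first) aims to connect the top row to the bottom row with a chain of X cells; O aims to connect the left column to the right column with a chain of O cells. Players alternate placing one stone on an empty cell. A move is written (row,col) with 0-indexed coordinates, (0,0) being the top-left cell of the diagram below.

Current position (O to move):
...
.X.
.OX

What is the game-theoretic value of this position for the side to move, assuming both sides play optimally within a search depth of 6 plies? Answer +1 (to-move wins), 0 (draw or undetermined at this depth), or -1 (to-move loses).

[.../.X./.OX] O move#1: (0,0):-1/O../.X./.OX*, (0,1):-1/.O./.X./.OX, (0,2):-1/..O/.X./.OX, (1,0):-1/.../OX./.OX, (1,2):-1/.../.XO/.OX, (2,0):-1/.../.X./OOX
[O../.X./.OX] X move#2: (0,1):+1/OX./.X./.OX*, (0,2):+1/O.X/.X./.OX, (1,0):+1/O../XX./.OX, (1,2):+1/O../.XX/.OX, (2,0):+1/O../.X./XOX
[OX./.X./.OX] O move#3: (0,2):-1/OXO/.X./.OX*, (1,0):-1/OX./OX./.OX, (1,2):-1/OX./.XO/.OX, (2,0):-1/OX./.X./OOX
[OXO/.X./.OX] X move#4: (1,0):+1/OXO/XX./.OX*, (1,2):+1/OXO/.XX/.OX, (2,0):+1/OXO/.X./XOX
[OXO/XX./.OX] O move#5: (1,2):-1/OXO/XXO/.OX*, (2,0):-1/OXO/XX./OOX
[OXO/XXO/.OX] X move#6: (2,0):+1/OXO/XXO/XOX*
[OXO/XXO/XOX] end (terminal -1, O#7); searched .../.X./.OX to 6

value(.../.X./.OX, O) = -1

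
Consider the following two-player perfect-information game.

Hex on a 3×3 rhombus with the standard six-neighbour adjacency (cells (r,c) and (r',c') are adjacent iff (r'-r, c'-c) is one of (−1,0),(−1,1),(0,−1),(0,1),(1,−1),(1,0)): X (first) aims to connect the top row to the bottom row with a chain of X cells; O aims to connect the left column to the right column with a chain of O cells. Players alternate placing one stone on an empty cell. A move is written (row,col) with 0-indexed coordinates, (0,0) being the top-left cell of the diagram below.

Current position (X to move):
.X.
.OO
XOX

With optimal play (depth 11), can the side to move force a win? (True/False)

p1 X@[.X./.OO/XOX]: (0,0)[XX./.OO/XOX]-1 (0,2)[.XX/.OO/XOX]-1 (1,0)[.X./XOO/XOX]+1*
p2 O@[.X./XOO/XOX] terminal -1; root [.X./.OO/XOX] d11

X winning at [.X./.OO/XOX]: True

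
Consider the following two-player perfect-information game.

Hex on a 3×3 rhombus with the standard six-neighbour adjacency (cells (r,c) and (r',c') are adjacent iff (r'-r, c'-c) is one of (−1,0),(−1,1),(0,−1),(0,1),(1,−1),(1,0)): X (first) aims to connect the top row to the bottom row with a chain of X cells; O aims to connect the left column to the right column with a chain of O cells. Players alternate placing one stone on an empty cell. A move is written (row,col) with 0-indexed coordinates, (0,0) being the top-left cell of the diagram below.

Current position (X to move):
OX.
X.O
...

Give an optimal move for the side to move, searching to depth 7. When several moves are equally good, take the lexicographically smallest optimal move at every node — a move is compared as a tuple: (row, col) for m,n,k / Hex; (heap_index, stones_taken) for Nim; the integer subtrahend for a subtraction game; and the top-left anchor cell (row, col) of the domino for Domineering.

X's best at [OX./X.O/...]: (1,1)

[OX./X.O/...] X move#1: (0,2):-1/OXX/X.O/..., (1,1):+1/OX./XXO/...*, (2,0):+1/OX./X.O/X.., (2,1):+1/OX./X.O/.X., (2,2):-1/OX./X.O/..X
[OX./XXO/...] O move#2: (0,2):-1/OXO/XXO/...*, (2,0):-1/OX./XXO/O.., (2,1):-1/OX./XXO/.O., (2,2):-1/OX./XXO/..O
[OXO/XXO/...] X move#3: (2,0):+1/OXO/XXO/X..*, (2,1):+1/OXO/XXO/.X., (2,2):+1/OXO/XXO/..X
[OXO/XXO/X..] end (terminal -1, O#4); searched OX./X.O/... to 7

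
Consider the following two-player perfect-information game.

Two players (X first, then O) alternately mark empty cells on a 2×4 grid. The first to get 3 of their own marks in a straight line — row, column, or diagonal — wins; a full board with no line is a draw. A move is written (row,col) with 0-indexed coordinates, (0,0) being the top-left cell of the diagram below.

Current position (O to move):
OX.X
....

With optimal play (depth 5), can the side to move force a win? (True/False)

ply 1, O at OX.X/.... | (0,2)=+0→OXOX/....*; (1,0)=-1→OX.X/O...; (1,1)=-1→OX.X/.O..; (1,2)=-1→OX.X/..O.; (1,3)=-1→OX.X/...O
ply 2, X at OXOX/.... | (1,0)=+0→OXOX/X...*; (1,1)=+0→OXOX/.X..; (1,2)=+0→OXOX/..X.; (1,3)=+0→OXOX/...X
ply 3, O at OXOX/X... | (1,1)=+0→OXOX/XO..*; (1,2)=+0→OXOX/X.O.; (1,3)=+0→OXOX/X..O
ply 4, X at OXOX/XO.. | (1,2)=+0→OXOX/XOX.*; (1,3)=+0→OXOX/XO.X
ply 5, O at OXOX/XOX. | (1,3)=+0→OXOX/XOXO*
ply 6: OXOX/XOXO is terminal +0 (X); from OX.X/.... depth 5

O winning at [OX.X/....]: False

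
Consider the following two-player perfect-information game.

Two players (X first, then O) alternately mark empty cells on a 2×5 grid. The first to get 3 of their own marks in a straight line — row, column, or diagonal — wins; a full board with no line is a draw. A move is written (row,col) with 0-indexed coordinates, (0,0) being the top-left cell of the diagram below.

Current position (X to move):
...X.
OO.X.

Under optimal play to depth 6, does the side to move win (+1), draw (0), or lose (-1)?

[...X./OO.X.] X move#1: (0,0):-1/X..X./OO.X., (0,1):-1/.X.X./OO.X., (0,2):-1/..XX./OO.X., (0,4):-1/...XX/OO.X., (1,2):+1/...X./OOXX.*, (1,4):-1/...X./OO.XX
[...X./OOXX.] O move#2: (0,0):-1/O..X./OOXX.*, (0,1):-1/.O.X./OOXX., (0,2):-1/..OX./OOXX., (0,4):-1/...XO/OOXX., (1,4):-1/...X./OOXXO
[O..X./OOXX.] X move#3: (0,1):+1/OX.X./OOXX.*, (0,2):+1/O.XX./OOXX., (0,4):+1/O..XX/OOXX., (1,4):+1/O..X./OOXXX
[OX.X./OOXX.] O move#4: (0,2):-1/OXOX./OOXX.*, (0,4):-1/OX.XO/OOXX., (1,4):-1/OX.X./OOXXO
[OXOX./OOXX.] X move#5: (0,4):+0/OXOXX/OOXX., (1,4):+1/OXOX./OOXXX*
[OXOX./OOXXX] end (terminal -1, O#6); searched ...X./OO.X. to 6

value(...X./OO.X., X) = +1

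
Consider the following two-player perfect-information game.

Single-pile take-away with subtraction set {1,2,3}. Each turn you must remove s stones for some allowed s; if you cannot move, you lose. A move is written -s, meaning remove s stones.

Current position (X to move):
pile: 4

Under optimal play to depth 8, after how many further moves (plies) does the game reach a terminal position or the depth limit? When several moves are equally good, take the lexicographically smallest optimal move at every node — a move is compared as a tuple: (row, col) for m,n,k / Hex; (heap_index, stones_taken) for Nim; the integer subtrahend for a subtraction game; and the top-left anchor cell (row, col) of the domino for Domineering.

ply 1, X at 4 | -1=-1→3*; -2=-1→2; -3=-1→1
ply 2, O at 3 | -1=-1→2; -2=-1→1; -3=+1→0*
ply 3: 0 is terminal -1 (X); from 4 depth 8

PV length from [4]: 2 plies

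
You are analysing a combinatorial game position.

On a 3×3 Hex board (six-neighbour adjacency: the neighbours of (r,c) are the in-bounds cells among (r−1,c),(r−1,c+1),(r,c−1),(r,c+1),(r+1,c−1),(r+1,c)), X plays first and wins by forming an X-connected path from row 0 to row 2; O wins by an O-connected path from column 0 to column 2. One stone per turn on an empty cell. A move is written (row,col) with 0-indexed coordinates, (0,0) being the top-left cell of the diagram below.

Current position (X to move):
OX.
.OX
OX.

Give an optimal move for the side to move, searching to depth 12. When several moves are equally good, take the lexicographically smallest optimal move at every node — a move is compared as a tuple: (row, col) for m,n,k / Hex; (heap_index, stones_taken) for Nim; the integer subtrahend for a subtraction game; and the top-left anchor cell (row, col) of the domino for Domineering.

X's best at [OX./.OX/OX.]: (0,2)

[OX./.OX/OX.] X move#1: (0,2):+1/OXX/.OX/OX.*, (1,0):-1/OX./XOX/OX., (2,2):-1/OX./.OX/OXX
[OXX/.OX/OX.] end (terminal -1, O#2); searched OX./.OX/OX. to 12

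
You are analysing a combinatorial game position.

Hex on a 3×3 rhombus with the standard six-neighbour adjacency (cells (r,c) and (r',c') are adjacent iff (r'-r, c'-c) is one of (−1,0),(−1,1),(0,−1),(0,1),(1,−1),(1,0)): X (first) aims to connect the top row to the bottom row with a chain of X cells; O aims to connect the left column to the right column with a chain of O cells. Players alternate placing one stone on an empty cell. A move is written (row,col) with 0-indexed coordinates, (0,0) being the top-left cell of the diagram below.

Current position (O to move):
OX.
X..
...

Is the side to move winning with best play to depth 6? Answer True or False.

O winning at [OX./X../...]: False

ply 1, O at OX./X../... | (0,2)=-1→OXO/X../...*; (1,1)=-1→OX./XO./...; (1,2)=-1→OX./X.O/...; (2,0)=-1→OX./X../O..; (2,1)=-1→OX./X../.O.; (2,2)=-1→OX./X../..O
ply 2, X at OXO/X../... | (1,1)=+1→OXO/XX./...*; (1,2)=+1→OXO/X.X/...; (2,0)=+1→OXO/X../X..; (2,1)=+1→OXO/X../.X.; (2,2)=+1→OXO/X../..X
ply 3, O at OXO/XX./... | (1,2)=-1→OXO/XXO/...*; (2,0)=-1→OXO/XX./O..; (2,1)=-1→OXO/XX./.O.; (2,2)=-1→OXO/XX./..O
ply 4, X at OXO/XXO/... | (2,0)=+1→OXO/XXO/X..*; (2,1)=+1→OXO/XXO/.X.; (2,2)=+1→OXO/XXO/..X
ply 5: OXO/XXO/X.. is terminal -1 (O); from OX./X../... depth 6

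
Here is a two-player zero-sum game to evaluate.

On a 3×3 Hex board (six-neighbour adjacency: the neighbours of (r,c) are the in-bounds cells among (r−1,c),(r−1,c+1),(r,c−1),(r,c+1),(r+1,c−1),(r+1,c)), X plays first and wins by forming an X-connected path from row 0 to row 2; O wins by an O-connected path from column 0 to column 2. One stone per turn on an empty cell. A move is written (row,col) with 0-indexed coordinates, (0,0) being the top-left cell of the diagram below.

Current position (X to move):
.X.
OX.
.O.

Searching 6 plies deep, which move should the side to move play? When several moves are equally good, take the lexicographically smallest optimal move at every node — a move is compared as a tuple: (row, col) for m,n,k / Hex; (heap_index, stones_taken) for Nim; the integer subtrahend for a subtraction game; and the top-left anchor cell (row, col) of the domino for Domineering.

p1 X@[.X./OX./.O.]: (0,0)[XX./OX./.O.]-1 (0,2)[.XX/OX./.O.]-1 (1,2)[.X./OXX/.O.]+1* (2,0)[.X./OX./XO.]+1 (2,2)[.X./OX./.OX]+1
p2 O@[.X./OXX/.O.]: (0,0)[OX./OXX/.O.]-1* (0,2)[.XO/OXX/.O.]-1 (2,0)[.X./OXX/OO.]-1 (2,2)[.X./OXX/.OO]-1
p3 X@[OX./OXX/.O.]: (0,2)[OXX/OXX/.O.]+1* (2,0)[OX./OXX/XO.]+1 (2,2)[OX./OXX/.OX]+1
p4 O@[OXX/OXX/.O.]: (2,0)[OXX/OXX/OO.]-1* (2,2)[OXX/OXX/.OO]-1
p5 X@[OXX/OXX/OO.]: (2,2)[OXX/OXX/OOX]+1*
p6 O@[OXX/OXX/OOX] terminal -1; root [.X./OX./.O.] d6

X's best at [.X./OX./.O.]: (1,2)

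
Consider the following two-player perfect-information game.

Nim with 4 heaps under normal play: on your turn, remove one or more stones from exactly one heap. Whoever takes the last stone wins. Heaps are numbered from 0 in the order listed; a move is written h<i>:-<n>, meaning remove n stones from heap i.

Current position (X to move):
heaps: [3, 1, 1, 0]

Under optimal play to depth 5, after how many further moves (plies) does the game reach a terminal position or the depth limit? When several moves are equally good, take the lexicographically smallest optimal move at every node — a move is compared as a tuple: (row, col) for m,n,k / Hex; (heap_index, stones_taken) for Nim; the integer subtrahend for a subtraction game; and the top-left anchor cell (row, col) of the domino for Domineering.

[(3,1,1,0)] X move#1: h0:-1:-1/(2,1,1,0), h0:-2:-1/(1,1,1,0), h0:-3:+1/(0,1,1,0)*, h1:-1:-1/(3,0,1,0), h2:-1:-1/(3,1,0,0)
[(0,1,1,0)] O move#2: h1:-1:-1/(0,0,1,0)*, h2:-1:-1/(0,1,0,0)
[(0,0,1,0)] X move#3: h2:-1:+1/(0,0,0,0)*
[(0,0,0,0)] end (terminal -1, O#4); searched (3,1,1,0) to 5

PV length from [(3,1,1,0)]: 3 plies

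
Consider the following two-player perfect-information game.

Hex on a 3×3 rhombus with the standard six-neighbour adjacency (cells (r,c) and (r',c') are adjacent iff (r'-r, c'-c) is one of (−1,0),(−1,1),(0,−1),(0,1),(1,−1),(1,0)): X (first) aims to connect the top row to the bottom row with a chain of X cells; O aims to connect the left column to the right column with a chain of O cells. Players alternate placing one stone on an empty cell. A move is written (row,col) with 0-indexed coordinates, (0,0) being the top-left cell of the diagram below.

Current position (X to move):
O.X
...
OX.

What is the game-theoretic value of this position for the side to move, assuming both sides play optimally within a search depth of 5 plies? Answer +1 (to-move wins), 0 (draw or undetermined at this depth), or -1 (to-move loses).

value(O.X/.../OX., X) = +1

ply 1, X at O.X/.../OX. | (0,1)=+1→OXX/.../OX.*; (1,0)=+1→O.X/X../OX.; (1,1)=+1→O.X/.X./OX.; (1,2)=+1→O.X/..X/OX.; (2,2)=+1→O.X/.../OXX
ply 2, O at OXX/.../OX. | (1,0)=-1→OXX/O../OX.*; (1,1)=-1→OXX/.O./OX.; (1,2)=-1→OXX/..O/OX.; (2,2)=-1→OXX/.../OXO
ply 3, X at OXX/O../OX. | (1,1)=+1→OXX/OX./OX.*; (1,2)=+1→OXX/O.X/OX.; (2,2)=+1→OXX/O../OXX
ply 4: OXX/OX./OX. is terminal -1 (O); from O.X/.../OX. depth 5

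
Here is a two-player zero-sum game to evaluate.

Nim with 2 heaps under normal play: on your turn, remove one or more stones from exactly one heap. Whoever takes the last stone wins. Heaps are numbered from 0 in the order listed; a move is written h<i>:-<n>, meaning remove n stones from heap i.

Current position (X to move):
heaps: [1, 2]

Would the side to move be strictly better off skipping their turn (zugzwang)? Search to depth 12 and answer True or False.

zugzwang((1,2), X) = False

p1 X@[(1,2)]: h0:-1[(0,2)]-1 h1:-1[(1,1)]+1* h1:-2[(1,0)]-1
p2 O@[(1,1)]: h0:-1[(0,1)]-1* h1:-1[(1,0)]-1
p3 X@[(0,1)]: h1:-1[(0,0)]+1*
p4 O@[(0,0)] terminal -1; root [(1,2)] d12
pass branch (O moves first from the same position):
  | p1 O@[(1,2)]: h0:-1[(0,2)]-1 h1:-1[(1,1)]+1* h1:-2[(1,0)]-1
  | p2 X@[(1,1)]: h0:-1[(0,1)]-1* h1:-1[(1,0)]-1
  | p3 O@[(0,1)]: h1:-1[(0,0)]+1*
  | p4 X@[(0,0)] terminal -1; root [(1,2)] d12
X moving scores +1; X passing scores -1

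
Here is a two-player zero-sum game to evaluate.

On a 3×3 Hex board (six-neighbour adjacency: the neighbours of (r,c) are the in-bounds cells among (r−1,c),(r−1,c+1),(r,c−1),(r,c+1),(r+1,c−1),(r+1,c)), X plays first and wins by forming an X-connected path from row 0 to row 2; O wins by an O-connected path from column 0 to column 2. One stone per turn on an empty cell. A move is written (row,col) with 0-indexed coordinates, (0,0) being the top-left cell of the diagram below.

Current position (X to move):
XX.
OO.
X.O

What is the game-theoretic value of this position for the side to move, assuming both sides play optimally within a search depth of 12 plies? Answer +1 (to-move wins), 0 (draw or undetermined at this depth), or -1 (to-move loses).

value(XX./OO./X.O, X) = -1

p1 X@[XX./OO./X.O]: (0,2)[XXX/OO./X.O]-1* (1,2)[XX./OOX/X.O]-1 (2,1)[XX./OO./XXO]-1
p2 O@[XXX/OO./X.O]: (1,2)[XXX/OOO/X.O]+1* (2,1)[XXX/OO./XOO]+1
p3 X@[XXX/OOO/X.O] terminal -1; root [XX./OO./X.O] d12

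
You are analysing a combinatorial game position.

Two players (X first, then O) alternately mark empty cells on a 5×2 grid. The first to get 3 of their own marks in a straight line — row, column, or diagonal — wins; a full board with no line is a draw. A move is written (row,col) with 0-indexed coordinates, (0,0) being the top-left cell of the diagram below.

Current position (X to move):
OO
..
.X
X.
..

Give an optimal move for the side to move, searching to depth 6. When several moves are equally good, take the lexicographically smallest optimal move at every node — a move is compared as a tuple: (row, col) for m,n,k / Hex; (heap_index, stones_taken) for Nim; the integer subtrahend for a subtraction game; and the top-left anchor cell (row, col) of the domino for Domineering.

X's best at [OO/../.X/X./..]: (1,0)

p1 X@[OO/../.X/X./..]: (1,0)[OO/X./.X/X./..]+1* (1,1)[OO/.X/.X/X./..]+1 (2,0)[OO/../XX/X./..]+1 (3,1)[OO/../.X/XX/..]+1 (4,0)[OO/../.X/X./X.]+0 (4,1)[OO/../.X/X./.X]+1
p2 O@[OO/X./.X/X./..]: (1,1)[OO/XO/.X/X./..]-1* (2,0)[OO/X./OX/X./..]-1 (3,1)[OO/X./.X/XO/..]-1 (4,0)[OO/X./.X/X./O.]-1 (4,1)[OO/X./.X/X./.O]-1
p3 X@[OO/XO/.X/X./..]: (2,0)[OO/XO/XX/X./..]+1* (3,1)[OO/XO/.X/XX/..]+1 (4,0)[OO/XO/.X/X./X.]+0 (4,1)[OO/XO/.X/X./.X]+1
p4 O@[OO/XO/XX/X./..] terminal -1; root [OO/../.X/X./..] d6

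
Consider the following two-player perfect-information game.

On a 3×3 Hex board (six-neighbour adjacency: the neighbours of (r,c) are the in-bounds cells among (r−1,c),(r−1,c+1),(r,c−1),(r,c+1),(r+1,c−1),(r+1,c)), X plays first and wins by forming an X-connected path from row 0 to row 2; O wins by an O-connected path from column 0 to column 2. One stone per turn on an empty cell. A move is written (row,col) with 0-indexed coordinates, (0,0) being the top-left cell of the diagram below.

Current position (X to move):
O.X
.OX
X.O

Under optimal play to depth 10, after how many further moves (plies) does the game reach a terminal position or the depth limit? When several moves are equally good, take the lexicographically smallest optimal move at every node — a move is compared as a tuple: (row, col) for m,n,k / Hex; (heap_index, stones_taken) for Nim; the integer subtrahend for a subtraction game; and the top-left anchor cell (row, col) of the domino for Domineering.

PV length from [O.X/.OX/X.O]: 3 plies

ply 1, X at O.X/.OX/X.O | (0,1)=+1→OXX/.OX/X.O*; (1,0)=+1→O.X/XOX/X.O; (2,1)=+1→O.X/.OX/XXO
ply 2, O at OXX/.OX/X.O | (1,0)=-1→OXX/OOX/X.O*; (2,1)=-1→OXX/.OX/XOO
ply 3, X at OXX/OOX/X.O | (2,1)=+1→OXX/OOX/XXO*
ply 4: OXX/OOX/XXO is terminal -1 (O); from O.X/.OX/X.O depth 10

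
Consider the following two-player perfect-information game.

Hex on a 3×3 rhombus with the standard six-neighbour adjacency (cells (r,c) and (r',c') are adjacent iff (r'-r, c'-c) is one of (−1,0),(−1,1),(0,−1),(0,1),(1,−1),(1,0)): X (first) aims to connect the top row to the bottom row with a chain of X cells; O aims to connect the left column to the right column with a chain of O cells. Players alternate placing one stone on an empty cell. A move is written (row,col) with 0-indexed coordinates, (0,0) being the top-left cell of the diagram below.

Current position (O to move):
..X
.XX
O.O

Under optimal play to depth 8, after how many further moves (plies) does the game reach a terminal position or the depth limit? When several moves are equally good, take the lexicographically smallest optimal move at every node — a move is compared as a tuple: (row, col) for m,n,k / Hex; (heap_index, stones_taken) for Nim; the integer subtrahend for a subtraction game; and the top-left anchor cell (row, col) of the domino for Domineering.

PV length from [..X/.XX/O.O]: 1 ply

[..X/.XX/O.O] O move#1: (0,0):-1/O.X/.XX/O.O, (0,1):-1/.OX/.XX/O.O, (1,0):-1/..X/OXX/O.O, (2,1):+1/..X/.XX/OOO*
[..X/.XX/OOO] end (terminal -1, X#2); searched ..X/.XX/O.O to 8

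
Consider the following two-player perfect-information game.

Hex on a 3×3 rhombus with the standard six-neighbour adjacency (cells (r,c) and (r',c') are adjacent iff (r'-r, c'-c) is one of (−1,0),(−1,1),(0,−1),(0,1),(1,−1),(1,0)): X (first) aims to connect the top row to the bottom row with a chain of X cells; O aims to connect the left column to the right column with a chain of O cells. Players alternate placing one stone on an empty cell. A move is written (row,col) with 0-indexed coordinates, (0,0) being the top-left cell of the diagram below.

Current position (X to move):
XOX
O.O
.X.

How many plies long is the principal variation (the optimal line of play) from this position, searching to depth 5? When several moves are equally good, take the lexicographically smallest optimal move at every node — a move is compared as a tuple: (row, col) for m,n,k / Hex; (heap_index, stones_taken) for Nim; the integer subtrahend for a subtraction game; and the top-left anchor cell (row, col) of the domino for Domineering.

ply 1, X at XOX/O.O/.X. | (1,1)=+1→XOX/OXO/.X.*; (2,0)=-1→XOX/O.O/XX.; (2,2)=-1→XOX/O.O/.XX
ply 2: XOX/OXO/.X. is terminal -1 (O); from XOX/O.O/.X. depth 5

PV length from [XOX/O.O/.X.]: 1 ply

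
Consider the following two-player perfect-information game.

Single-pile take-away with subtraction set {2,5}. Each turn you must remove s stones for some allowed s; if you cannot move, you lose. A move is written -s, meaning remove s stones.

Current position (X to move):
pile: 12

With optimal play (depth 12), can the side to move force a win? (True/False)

[12] X move#1: -2:-1/10, -5:+1/7*
[7] O move#2: -2:-1/5*, -5:-1/2
[5] X move#3: -2:-1/3, -5:+1/0*
[0] end (terminal -1, O#4); searched 12 to 12

X winning at [12]: True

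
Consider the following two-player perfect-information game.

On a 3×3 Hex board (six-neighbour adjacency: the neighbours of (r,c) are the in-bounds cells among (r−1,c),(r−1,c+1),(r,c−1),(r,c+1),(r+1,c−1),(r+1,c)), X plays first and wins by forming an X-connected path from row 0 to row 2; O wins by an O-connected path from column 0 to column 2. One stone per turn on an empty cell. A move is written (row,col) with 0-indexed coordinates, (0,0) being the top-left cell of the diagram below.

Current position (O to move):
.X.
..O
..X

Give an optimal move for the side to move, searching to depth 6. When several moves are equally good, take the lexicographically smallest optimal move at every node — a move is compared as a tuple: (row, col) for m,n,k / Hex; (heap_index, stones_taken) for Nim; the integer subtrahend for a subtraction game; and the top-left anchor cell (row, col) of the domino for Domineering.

[.X./..O/..X] O move#1: (0,0):-1/OX./..O/..X, (0,2):-1/.XO/..O/..X, (1,0):-1/.X./O.O/..X, (1,1):+1/.X./.OO/..X*, (2,0):+1/.X./..O/O.X, (2,1):-1/.X./..O/.OX
[.X./.OO/..X] X move#2: (0,0):-1/XX./.OO/..X*, (0,2):-1/.XX/.OO/..X, (1,0):-1/.X./XOO/..X, (2,0):-1/.X./.OO/X.X, (2,1):-1/.X./.OO/.XX
[XX./.OO/..X] O move#3: (0,2):+1/XXO/.OO/..X*, (1,0):+1/XX./OOO/..X, (2,0):+1/XX./.OO/O.X, (2,1):+1/XX./.OO/.OX
[XXO/.OO/..X] X move#4: (1,0):-1/XXO/XOO/..X*, (2,0):-1/XXO/.OO/X.X, (2,1):-1/XXO/.OO/.XX
[XXO/XOO/..X] O move#5: (2,0):+1/XXO/XOO/O.X*, (2,1):-1/XXO/XOO/.OX
[XXO/XOO/O.X] end (terminal -1, X#6); searched .X./..O/..X to 6

O's best at [.X./..O/..X]: (1,1)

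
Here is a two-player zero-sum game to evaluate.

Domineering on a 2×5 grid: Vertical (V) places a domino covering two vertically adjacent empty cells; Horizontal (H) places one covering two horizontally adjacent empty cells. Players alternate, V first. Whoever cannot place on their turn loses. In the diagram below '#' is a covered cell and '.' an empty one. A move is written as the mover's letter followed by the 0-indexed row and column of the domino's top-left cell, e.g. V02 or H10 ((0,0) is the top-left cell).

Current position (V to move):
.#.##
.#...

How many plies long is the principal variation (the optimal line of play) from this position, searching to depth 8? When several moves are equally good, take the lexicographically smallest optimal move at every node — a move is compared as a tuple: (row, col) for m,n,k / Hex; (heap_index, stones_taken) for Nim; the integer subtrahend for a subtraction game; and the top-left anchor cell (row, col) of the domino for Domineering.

PV length from [.#.##/.#...]: 3 plies

p1 V@[.#.##/.#...]: V00[##.##/##...]-1 V02[.####/.##..]+1*
p2 H@[.####/.##..]: H13[.####/.####]-1*
p3 V@[.####/.####]: V00[#####/#####]+1*
p4 H@[#####/#####] terminal -1; root [.#.##/.#...] d8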